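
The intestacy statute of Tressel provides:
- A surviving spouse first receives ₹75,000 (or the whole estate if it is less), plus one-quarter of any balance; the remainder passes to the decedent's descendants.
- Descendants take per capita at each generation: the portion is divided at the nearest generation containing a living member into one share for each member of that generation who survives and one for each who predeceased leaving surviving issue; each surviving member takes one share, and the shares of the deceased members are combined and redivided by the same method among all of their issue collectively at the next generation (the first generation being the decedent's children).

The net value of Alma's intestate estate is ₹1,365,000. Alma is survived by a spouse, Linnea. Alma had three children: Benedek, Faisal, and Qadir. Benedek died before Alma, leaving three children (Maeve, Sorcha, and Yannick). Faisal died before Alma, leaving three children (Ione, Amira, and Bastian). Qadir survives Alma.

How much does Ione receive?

Ione receives ₹107,500.

Linnea first takes ₹75,000, leaving a balance of ₹1,290,000. Linnea then takes one-quarter of the balance (₹322,500), for a total of ₹397,500. The remaining ₹967,500 passes to the descendants.
The descendants' portion (₹967,500) is divided at the children's generation into 3 shares of ₹322,500. Qadir takes ₹322,500. The 2 shares of the deceased (Benedek and Faisal) are combined into a pool of ₹645,000.
That pool (₹645,000) is divided at the grandchildren's generation equally among Maeve, Sorcha, Yannick, Ione, Amira, and Bastian: ₹107,500 each.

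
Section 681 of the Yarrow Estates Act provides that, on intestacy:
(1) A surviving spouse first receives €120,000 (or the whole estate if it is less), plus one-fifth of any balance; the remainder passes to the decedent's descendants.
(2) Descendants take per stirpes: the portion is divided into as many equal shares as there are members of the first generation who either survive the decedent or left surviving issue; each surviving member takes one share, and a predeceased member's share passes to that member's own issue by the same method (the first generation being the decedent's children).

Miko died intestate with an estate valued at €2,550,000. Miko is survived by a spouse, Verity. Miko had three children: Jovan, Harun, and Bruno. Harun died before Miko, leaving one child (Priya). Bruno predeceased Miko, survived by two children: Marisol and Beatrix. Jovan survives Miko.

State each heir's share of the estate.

Verity: €606,000; Jovan: €648,000; Priya: €648,000; Marisol: €324,000; Beatrix: €324,000

Verity first takes €120,000, leaving a balance of €2,430,000. Verity then takes one-fifth of the balance (€486,000), for a total of €606,000. The remaining €1,944,000 passes to the descendants.
The descendants' portion (€1,944,000) is divided into 3 shares of €648,000: Jovan takes €648,000; Harun's €648,000 share passes to Harun's issue; Bruno's €648,000 share passes to Bruno's issue.
Harun's share (€648,000) passes entirely to Priya.
Bruno's share (€648,000) is divided into 2 shares of €324,000: Marisol and Beatrix each take €324,000.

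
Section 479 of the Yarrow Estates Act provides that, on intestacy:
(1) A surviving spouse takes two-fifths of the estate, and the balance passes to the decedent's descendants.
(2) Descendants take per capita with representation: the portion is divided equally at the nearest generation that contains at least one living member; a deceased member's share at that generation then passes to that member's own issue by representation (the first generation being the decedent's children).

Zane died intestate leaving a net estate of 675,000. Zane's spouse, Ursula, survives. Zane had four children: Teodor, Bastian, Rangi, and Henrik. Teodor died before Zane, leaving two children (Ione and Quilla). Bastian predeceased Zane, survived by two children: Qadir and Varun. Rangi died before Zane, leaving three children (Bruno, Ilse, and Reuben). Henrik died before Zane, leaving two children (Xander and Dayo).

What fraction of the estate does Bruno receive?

Ursula takes two-fifths of 675,000 = 270,000. The remaining 405,000 passes to the descendants.
No child survives, so the initial division is made at the grandchildren's generation.
The descendants' portion (405,000) is divided into 9 shares of 45,000: Ione, Quilla, Qadir, Varun, Bruno, Ilse, Reuben, Xander, and Dayo each take 45,000.

Bruno receives 1/15 of the estate.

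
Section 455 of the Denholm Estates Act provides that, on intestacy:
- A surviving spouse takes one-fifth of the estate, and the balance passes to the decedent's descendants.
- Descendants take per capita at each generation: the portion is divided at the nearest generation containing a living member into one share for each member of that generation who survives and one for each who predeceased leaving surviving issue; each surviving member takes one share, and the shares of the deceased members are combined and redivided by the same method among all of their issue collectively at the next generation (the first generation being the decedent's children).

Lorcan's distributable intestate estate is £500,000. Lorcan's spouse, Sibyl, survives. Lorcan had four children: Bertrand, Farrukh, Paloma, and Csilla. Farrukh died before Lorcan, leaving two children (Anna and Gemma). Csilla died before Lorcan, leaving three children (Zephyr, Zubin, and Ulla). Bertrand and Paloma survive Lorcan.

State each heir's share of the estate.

Sibyl takes one-fifth of £500,000 = £100,000. The remaining £400,000 passes to the descendants.
The descendants' portion (£400,000) is divided at the children's generation into 4 shares of £100,000. Bertrand and Paloma each take £100,000. The 2 shares of the deceased (Farrukh and Csilla) are combined into a pool of £200,000.
That pool (£200,000) is divided at the grandchildren's generation equally among Anna, Gemma, Zephyr, Zubin, and Ulla: £40,000 each.

Sibyl: £100,000; Bertrand: £100,000; Anna: £40,000; Gemma: £40,000; Paloma: £100,000; Zephyr: £40,000; Zubin: £40,000; Ulla: £40,000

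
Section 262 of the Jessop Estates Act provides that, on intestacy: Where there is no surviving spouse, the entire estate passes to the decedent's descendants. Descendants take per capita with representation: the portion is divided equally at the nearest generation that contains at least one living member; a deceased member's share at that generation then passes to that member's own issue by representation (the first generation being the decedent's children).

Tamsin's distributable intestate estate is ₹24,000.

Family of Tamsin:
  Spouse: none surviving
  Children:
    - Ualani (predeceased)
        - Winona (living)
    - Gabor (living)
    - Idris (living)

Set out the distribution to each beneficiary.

Winona: ₹8,000; Gabor: ₹8,000; Idris: ₹8,000

The entire ₹24,000 passes to the descendants.
That amount (₹24,000) is divided into 3 shares of ₹8,000: Gabor and Idris each take ₹8,000; Ualani's ₹8,000 share passes to Ualani's issue.
Ualani's share (₹8,000) passes entirely to Winona.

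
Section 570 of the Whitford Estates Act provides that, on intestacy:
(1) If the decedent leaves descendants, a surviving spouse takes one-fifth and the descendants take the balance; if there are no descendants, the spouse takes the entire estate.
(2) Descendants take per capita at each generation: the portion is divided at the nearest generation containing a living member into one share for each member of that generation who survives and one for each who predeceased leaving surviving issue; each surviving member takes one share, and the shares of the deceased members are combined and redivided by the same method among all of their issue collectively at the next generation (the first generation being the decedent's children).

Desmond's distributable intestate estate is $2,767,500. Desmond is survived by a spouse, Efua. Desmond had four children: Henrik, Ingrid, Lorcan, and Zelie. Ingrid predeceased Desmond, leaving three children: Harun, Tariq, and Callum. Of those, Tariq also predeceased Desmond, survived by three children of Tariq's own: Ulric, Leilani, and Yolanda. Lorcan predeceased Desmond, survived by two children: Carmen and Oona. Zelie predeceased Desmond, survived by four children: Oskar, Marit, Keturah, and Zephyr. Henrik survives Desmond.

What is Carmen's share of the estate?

Carmen receives $184,500.

Efua takes one-fifth of $2,767,500 = $553,500. The remaining $2,214,000 passes to the descendants.
The descendants' portion ($2,214,000) is divided at the children's generation into 4 shares of $553,500. Henrik takes $553,500. The 3 shares of the deceased (Ingrid, Lorcan, and Zelie) are combined into a pool of $1,660,500.
That pool ($1,660,500) is divided at the grandchildren's generation into 9 shares of $184,500. Harun, Callum, Carmen, Oona, Oskar, Marit, Keturah, and Zephyr each take $184,500. The remaining share for the deceased Tariq ($184,500) is carried to the next generation.
That pool ($184,500) is divided at the great-grandchildren's generation equally among Ulric, Leilani, and Yolanda: $61,500 each.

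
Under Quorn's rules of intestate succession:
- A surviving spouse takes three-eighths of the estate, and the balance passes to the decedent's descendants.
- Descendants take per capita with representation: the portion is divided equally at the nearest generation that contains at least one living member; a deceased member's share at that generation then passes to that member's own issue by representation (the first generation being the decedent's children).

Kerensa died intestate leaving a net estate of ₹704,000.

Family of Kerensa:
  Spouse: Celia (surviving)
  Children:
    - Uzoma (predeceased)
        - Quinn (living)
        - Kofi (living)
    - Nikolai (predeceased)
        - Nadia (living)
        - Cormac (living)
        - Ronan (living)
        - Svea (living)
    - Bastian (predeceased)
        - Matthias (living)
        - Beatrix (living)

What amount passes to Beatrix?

Celia takes three-eighths of ₹704,000 = ₹264,000. The remaining ₹440,000 passes to the descendants.
No child survives, so the initial division is made at the grandchildren's generation.
The descendants' portion (₹440,000) is divided into 8 shares of ₹55,000: Quinn, Kofi, Nadia, Cormac, Ronan, Svea, Matthias, and Beatrix each take ₹55,000.

Beatrix receives ₹55,000.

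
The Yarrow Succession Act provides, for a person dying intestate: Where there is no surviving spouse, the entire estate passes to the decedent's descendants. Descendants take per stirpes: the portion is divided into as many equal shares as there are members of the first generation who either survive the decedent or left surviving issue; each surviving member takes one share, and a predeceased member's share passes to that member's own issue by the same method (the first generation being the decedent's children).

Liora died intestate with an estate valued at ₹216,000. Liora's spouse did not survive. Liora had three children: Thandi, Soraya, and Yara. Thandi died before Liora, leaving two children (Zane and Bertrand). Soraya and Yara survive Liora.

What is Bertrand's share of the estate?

The entire ₹216,000 passes to the descendants.
That amount (₹216,000) is divided into 3 shares of ₹72,000: Soraya and Yara each take ₹72,000; Thandi's ₹72,000 share passes to Thandi's issue.
Thandi's share (₹72,000) is divided into 2 shares of ₹36,000: Zane and Bertrand each take ₹36,000.

Bertrand receives ₹36,000.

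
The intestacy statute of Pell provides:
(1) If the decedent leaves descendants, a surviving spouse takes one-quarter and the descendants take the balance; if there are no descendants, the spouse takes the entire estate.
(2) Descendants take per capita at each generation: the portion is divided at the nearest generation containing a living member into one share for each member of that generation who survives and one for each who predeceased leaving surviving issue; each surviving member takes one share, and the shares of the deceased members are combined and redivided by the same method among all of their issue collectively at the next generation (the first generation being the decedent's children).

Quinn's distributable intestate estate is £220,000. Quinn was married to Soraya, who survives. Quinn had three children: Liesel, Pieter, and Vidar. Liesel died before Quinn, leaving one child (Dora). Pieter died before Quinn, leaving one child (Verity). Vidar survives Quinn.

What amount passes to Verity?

Soraya takes one-quarter of £220,000 = £55,000. The remaining £165,000 passes to the descendants.
The descendants' portion (£165,000) is divided at the children's generation into 3 shares of £55,000. Vidar takes £55,000. The 2 shares of the deceased (Liesel and Pieter) are combined into a pool of £110,000.
That pool (£110,000) is divided at the grandchildren's generation equally among Dora and Verity: £55,000 each.

Verity receives £55,000.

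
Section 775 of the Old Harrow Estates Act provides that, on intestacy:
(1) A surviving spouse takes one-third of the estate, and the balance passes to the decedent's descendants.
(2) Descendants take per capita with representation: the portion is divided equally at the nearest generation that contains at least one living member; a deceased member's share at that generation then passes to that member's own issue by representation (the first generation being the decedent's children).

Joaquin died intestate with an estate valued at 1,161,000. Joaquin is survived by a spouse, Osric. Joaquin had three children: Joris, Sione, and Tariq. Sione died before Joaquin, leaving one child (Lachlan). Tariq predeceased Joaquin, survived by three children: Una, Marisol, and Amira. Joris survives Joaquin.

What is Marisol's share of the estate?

Osric takes one-third of 1,161,000 = 387,000. The remaining 774,000 passes to the descendants.
The descendants' portion (774,000) is divided into 3 shares of 258,000: Joris takes 258,000; Sione's 258,000 share passes to Sione's issue; Tariq's 258,000 share passes to Tariq's issue.
Sione's share (258,000) passes entirely to Lachlan.
Tariq's share (258,000) is divided into 3 shares of 86,000: Una, Marisol, and Amira each take 86,000.

Marisol receives 86,000.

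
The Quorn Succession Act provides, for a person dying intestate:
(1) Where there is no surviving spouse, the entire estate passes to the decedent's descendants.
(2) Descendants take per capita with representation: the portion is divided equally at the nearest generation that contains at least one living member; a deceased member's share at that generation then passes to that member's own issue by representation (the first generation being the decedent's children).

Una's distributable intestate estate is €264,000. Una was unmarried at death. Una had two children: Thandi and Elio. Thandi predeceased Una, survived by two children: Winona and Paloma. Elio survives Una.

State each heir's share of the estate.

Winona: €66,000; Paloma: €66,000; Elio: €132,000

The entire €264,000 passes to the descendants.
That amount (€264,000) is divided into 2 shares of €132,000: Elio takes €132,000; Thandi's €132,000 share passes to Thandi's issue.
Thandi's share (€132,000) is divided into 2 shares of €66,000: Winona and Paloma each take €66,000.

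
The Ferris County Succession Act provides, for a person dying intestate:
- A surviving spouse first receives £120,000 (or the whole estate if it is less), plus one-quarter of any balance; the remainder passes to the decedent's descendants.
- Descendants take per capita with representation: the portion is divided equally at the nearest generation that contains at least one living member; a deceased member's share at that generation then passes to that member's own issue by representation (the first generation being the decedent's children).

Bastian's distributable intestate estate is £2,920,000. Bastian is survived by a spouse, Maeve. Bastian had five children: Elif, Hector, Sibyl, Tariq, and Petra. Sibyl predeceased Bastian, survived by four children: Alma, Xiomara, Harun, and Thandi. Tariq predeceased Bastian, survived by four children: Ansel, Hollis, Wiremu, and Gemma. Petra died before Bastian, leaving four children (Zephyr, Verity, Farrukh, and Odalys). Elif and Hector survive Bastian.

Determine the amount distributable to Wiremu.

Wiremu receives £105,000.

Maeve first takes £120,000, leaving a balance of £2,800,000. Maeve then takes one-quarter of the balance (£700,000), for a total of £820,000. The remaining £2,100,000 passes to the descendants.
The descendants' portion (£2,100,000) is divided into 5 shares of £420,000: Elif and Hector each take £420,000; Sibyl's £420,000 share passes to Sibyl's issue; Tariq's £420,000 share passes to Tariq's issue; Petra's £420,000 share passes to Petra's issue.
Sibyl's share (£420,000) is divided into 4 shares of £105,000: Alma, Xiomara, Harun, and Thandi each take £105,000.
Tariq's share (£420,000) is divided into 4 shares of £105,000: Ansel, Hollis, Wiremu, and Gemma each take £105,000.
Petra's share (£420,000) is divided into 4 shares of £105,000: Zephyr, Verity, Farrukh, and Odalys each take £105,000.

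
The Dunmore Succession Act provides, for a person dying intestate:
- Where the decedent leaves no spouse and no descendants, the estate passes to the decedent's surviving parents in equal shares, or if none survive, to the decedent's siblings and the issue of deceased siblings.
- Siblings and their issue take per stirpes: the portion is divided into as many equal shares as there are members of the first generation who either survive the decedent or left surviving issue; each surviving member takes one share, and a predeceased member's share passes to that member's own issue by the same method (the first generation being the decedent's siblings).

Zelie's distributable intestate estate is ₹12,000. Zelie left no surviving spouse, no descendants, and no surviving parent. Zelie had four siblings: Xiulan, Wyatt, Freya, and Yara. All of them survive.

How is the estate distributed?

The entire ₹12,000 passes to the siblings and their issue.
That amount (₹12,000) is divided into 4 shares of ₹3,000: Xiulan, Wyatt, Freya, and Yara each take ₹3,000.

Xiulan: ₹3,000; Wyatt: ₹3,000; Freya: ₹3,000; Yara: ₹3,000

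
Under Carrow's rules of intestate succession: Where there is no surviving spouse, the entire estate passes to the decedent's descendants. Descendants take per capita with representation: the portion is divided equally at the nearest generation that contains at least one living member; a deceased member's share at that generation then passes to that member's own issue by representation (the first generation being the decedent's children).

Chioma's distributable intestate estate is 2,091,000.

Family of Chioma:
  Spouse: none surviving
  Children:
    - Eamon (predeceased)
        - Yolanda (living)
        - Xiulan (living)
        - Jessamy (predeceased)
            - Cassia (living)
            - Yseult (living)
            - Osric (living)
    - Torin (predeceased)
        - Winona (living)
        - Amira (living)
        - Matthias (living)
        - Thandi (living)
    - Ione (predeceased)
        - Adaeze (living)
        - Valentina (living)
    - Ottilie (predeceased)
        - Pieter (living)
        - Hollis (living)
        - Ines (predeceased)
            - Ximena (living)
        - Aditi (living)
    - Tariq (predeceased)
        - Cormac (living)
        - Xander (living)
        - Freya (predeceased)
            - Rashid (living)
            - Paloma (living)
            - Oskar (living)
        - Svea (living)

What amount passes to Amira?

The entire 2,091,000 passes to the descendants.
No child survives, so the initial division is made at the grandchildren's generation.
That amount (2,091,000) is divided into 17 shares of 123,000: Yolanda, Xiulan, Winona, Amira, Matthias, Thandi, Adaeze, Valentina, Pieter, Hollis, Aditi, Cormac, Xander, and Svea each take 123,000; Jessamy's 123,000 share passes to Jessamy's issue; Ines's 123,000 share passes to Ines's issue; Freya's 123,000 share passes to Freya's issue.
Jessamy's share (123,000) is divided into 3 shares of 41,000: Cassia, Yseult, and Osric each take 41,000.
Ines's share (123,000) passes entirely to Ximena.
Freya's share (123,000) is divided into 3 shares of 41,000: Rashid, Paloma, and Oskar each take 41,000.

Amira receives 123,000.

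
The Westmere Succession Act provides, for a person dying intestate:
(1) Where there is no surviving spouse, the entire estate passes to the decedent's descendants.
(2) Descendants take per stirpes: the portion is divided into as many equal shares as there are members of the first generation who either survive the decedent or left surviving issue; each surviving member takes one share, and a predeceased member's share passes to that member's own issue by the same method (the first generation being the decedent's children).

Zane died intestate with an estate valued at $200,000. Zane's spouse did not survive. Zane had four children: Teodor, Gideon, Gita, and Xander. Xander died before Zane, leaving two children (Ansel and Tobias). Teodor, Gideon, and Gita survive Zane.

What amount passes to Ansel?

Ansel receives $25,000.

The entire $200,000 passes to the descendants.
That amount ($200,000) is divided into 4 shares of $50,000: Teodor, Gideon, and Gita each take $50,000; Xander's $50,000 share passes to Xander's issue.
Xander's share ($50,000) is divided into 2 shares of $25,000: Ansel and Tobias each take $25,000.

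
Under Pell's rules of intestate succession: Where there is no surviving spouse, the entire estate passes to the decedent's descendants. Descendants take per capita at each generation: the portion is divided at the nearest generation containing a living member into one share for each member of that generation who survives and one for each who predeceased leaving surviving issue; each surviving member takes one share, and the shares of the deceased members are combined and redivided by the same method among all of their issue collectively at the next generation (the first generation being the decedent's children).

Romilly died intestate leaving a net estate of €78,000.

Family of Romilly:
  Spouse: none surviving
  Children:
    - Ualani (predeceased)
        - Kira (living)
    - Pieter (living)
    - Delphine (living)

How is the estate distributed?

The entire €78,000 passes to the descendants.
That amount (€78,000) is divided at the children's generation into 3 shares of €26,000. Pieter and Delphine each take €26,000. The remaining share for the deceased Ualani (€26,000) is carried to the next generation.
That pool (€26,000) passes entirely to Kira, the sole taker at the grandchildren's generation.

Kira: €26,000; Pieter: €26,000; Delphine: €26,000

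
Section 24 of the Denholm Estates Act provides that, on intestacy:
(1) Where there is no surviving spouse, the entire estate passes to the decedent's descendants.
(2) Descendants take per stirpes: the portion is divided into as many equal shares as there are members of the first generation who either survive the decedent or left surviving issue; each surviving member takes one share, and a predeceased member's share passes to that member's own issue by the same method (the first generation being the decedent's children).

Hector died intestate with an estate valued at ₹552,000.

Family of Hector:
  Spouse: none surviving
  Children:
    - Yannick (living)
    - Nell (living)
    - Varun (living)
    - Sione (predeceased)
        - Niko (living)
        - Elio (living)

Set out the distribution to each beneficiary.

The entire ₹552,000 passes to the descendants.
That amount (₹552,000) is divided into 4 shares of ₹138,000: Yannick, Nell, and Varun each take ₹138,000; Sione's ₹138,000 share passes to Sione's issue.
Sione's share (₹138,000) is divided into 2 shares of ₹69,000: Niko and Elio each take ₹69,000.

Yannick: ₹138,000; Nell: ₹138,000; Varun: ₹138,000; Niko: ₹69,000; Elio: ₹69,000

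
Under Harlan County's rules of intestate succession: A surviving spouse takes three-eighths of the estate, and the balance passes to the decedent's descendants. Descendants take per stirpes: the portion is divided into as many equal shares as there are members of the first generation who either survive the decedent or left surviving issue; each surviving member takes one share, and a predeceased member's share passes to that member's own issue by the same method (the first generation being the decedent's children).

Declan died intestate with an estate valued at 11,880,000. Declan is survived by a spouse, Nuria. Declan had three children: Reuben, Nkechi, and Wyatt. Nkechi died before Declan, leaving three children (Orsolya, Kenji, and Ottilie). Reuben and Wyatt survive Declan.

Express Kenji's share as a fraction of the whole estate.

Kenji receives 5/72 of the estate.

Nuria takes three-eighths of 11,880,000 = 4,455,000. The remaining 7,425,000 passes to the descendants.
The descendants' portion (7,425,000) is divided into 3 shares of 2,475,000: Reuben and Wyatt each take 2,475,000; Nkechi's 2,475,000 share passes to Nkechi's issue.
Nkechi's share (2,475,000) is divided into 3 shares of 825,000: Orsolya, Kenji, and Ottilie each take 825,000.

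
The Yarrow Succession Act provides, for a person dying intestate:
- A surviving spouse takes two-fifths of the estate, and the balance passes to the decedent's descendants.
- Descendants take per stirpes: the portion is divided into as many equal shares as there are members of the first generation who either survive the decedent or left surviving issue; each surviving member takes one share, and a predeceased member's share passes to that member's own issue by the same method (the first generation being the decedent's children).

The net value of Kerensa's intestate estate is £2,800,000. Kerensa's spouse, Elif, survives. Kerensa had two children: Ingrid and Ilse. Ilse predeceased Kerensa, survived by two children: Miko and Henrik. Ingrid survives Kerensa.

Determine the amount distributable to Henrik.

Henrik receives £420,000.

Elif takes two-fifths of £2,800,000 = £1,120,000. The remaining £1,680,000 passes to the descendants.
The descendants' portion (£1,680,000) is divided into 2 shares of £840,000: Ingrid takes £840,000; Ilse's £840,000 share passes to Ilse's issue.
Ilse's share (£840,000) is divided into 2 shares of £420,000: Miko and Henrik each take £420,000.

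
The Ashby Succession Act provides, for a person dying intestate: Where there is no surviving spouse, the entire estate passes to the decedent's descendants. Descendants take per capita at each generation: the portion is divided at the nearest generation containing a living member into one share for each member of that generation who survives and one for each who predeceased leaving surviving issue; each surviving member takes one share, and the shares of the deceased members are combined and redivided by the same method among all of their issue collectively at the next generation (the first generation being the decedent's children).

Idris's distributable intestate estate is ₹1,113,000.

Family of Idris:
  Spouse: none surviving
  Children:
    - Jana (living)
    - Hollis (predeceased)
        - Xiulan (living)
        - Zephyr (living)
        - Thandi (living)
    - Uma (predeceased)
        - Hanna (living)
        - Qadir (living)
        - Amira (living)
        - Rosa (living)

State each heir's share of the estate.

The entire ₹1,113,000 passes to the descendants.
That amount (₹1,113,000) is divided at the children's generation into 3 shares of ₹371,000. Jana takes ₹371,000. The 2 shares of the deceased (Hollis and Uma) are combined into a pool of ₹742,000.
That pool (₹742,000) is divided at the grandchildren's generation equally among Xiulan, Zephyr, Thandi, Hanna, Qadir, Amira, and Rosa: ₹106,000 each.

Jana: ₹371,000; Xiulan: ₹106,000; Zephyr: ₹106,000; Thandi: ₹106,000; Hanna: ₹106,000; Qadir: ₹106,000; Amira: ₹106,000; Rosa: ₹106,000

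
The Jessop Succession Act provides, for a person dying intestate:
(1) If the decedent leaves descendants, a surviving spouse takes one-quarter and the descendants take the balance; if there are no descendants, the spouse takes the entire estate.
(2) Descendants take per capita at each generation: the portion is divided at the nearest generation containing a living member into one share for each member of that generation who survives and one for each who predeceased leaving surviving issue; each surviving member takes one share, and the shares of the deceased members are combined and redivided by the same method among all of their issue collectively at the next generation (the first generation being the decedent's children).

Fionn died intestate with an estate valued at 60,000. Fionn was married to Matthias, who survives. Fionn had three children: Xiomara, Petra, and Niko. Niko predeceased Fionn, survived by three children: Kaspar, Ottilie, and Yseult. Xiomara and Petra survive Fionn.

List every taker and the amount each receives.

Matthias takes one-quarter of 60,000 = 15,000. The remaining 45,000 passes to the descendants.
The descendants' portion (45,000) is divided at the children's generation into 3 shares of 15,000. Xiomara and Petra each take 15,000. The remaining share for the deceased Niko (15,000) is carried to the next generation.
That pool (15,000) is divided at the grandchildren's generation equally among Kaspar, Ottilie, and Yseult: 5,000 each.

Matthias: 15,000; Xiomara: 15,000; Petra: 15,000; Kaspar: 5,000; Ottilie: 5,000; Yseult: 5,000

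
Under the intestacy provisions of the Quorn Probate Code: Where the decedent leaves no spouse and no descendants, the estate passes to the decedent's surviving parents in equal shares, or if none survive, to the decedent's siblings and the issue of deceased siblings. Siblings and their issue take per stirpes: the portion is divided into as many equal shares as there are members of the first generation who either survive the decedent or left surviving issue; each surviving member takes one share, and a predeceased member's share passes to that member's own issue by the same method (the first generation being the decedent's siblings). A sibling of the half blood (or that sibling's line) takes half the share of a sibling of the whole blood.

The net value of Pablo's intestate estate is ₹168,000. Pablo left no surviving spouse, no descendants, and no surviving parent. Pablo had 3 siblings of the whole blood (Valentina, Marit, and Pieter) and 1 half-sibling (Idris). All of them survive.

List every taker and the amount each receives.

Valentina: ₹48,000; Idris: ₹24,000; Marit: ₹48,000; Pieter: ₹48,000

The entire ₹168,000 passes to the siblings and their issue.
Counting each half-blood sibling's line as half a unit, there are 7/2 units in ₹168,000, so one unit is ₹48,000. Whole-blood lines (Valentina, Marit, and Pieter) take ₹48,000 each; half-blood lines (Idris) take ₹24,000 each.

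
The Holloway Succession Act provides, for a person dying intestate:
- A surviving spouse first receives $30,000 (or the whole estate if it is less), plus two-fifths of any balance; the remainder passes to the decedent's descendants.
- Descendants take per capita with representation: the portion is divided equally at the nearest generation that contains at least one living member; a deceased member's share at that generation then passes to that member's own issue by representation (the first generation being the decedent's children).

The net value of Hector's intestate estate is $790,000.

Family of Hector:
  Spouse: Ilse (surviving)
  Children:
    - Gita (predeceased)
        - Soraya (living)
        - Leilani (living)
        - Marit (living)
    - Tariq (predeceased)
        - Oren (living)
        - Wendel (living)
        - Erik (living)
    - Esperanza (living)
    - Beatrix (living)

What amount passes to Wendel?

Wendel receives $38,000.

Ilse first takes $30,000, leaving a balance of $760,000. Ilse then takes two-fifths of the balance ($304,000), for a total of $334,000. The remaining $456,000 passes to the descendants.
The descendants' portion ($456,000) is divided into 4 shares of $114,000: Esperanza and Beatrix each take $114,000; Gita's $114,000 share passes to Gita's issue; Tariq's $114,000 share passes to Tariq's issue.
Gita's share ($114,000) is divided into 3 shares of $38,000: Soraya, Leilani, and Marit each take $38,000.
Tariq's share ($114,000) is divided into 3 shares of $38,000: Oren, Wendel, and Erik each take $38,000.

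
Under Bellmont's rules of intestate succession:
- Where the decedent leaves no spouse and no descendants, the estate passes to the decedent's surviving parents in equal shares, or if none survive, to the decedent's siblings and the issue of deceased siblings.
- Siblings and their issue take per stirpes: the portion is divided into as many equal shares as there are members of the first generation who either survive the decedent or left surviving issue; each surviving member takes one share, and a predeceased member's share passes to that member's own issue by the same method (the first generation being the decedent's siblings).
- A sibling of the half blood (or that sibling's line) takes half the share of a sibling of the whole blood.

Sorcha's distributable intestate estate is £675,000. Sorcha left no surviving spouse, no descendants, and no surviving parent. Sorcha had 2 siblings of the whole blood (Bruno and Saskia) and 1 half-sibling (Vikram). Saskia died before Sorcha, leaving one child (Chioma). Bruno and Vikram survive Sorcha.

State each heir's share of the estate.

Bruno: £270,000; Chioma: £270,000; Vikram: £135,000

The entire £675,000 passes to the siblings and their issue.
Counting each half-blood sibling's line as half a unit, there are 5/2 units in £675,000, so one unit is £270,000. Whole-blood lines (Bruno and Saskia) take £270,000 each; half-blood lines (Vikram) take £135,000 each.
Saskia's share (£270,000) passes entirely to Chioma.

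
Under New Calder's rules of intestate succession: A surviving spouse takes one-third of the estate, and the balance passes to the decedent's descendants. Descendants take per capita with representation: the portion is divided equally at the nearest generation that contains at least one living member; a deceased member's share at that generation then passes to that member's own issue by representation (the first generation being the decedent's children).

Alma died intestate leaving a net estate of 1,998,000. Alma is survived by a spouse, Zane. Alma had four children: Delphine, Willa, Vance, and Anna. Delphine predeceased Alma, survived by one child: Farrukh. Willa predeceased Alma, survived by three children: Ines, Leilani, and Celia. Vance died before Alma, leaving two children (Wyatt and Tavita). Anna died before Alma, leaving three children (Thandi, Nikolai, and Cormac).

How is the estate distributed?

Zane: 666,000; Farrukh: 148,000; Ines: 148,000; Leilani: 148,000; Celia: 148,000; Wyatt: 148,000; Tavita: 148,000; Thandi: 148,000; Nikolai: 148,000; Cormac: 148,000

Zane takes one-third of 1,998,000 = 666,000. The remaining 1,332,000 passes to the descendants.
No child survives, so the initial division is made at the grandchildren's generation.
The descendants' portion (1,332,000) is divided into 9 shares of 148,000: Farrukh, Ines, Leilani, Celia, Wyatt, Tavita, Thandi, Nikolai, and Cormac each take 148,000.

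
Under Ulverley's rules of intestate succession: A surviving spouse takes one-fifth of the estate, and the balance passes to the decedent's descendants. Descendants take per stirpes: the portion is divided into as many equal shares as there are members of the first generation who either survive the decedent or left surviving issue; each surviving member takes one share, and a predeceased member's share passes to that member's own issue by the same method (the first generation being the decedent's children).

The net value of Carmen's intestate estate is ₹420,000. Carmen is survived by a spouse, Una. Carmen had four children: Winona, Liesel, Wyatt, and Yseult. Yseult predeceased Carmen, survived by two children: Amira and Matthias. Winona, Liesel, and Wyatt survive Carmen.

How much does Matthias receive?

Una takes one-fifth of ₹420,000 = ₹84,000. The remaining ₹336,000 passes to the descendants.
The descendants' portion (₹336,000) is divided into 4 shares of ₹84,000: Winona, Liesel, and Wyatt each take ₹84,000; Yseult's ₹84,000 share passes to Yseult's issue.
Yseult's share (₹84,000) is divided into 2 shares of ₹42,000: Amira and Matthias each take ₹42,000.

Matthias receives ₹42,000.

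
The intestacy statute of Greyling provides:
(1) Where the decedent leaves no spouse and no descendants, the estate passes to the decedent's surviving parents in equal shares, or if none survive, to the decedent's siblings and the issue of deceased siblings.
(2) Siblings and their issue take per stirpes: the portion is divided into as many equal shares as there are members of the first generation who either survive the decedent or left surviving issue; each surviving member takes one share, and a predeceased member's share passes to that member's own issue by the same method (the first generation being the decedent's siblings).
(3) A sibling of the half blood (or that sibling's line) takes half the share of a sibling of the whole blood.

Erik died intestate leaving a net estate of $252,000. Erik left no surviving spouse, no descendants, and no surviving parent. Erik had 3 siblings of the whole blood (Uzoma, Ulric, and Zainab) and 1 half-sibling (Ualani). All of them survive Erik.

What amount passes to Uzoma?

The entire $252,000 passes to the siblings and their issue.
Counting each half-blood sibling's line as half a unit, there are 7/2 units in $252,000, so one unit is $72,000. Whole-blood lines (Uzoma, Ulric, and Zainab) take $72,000 each; half-blood lines (Ualani) take $36,000 each.

Uzoma receives $72,000.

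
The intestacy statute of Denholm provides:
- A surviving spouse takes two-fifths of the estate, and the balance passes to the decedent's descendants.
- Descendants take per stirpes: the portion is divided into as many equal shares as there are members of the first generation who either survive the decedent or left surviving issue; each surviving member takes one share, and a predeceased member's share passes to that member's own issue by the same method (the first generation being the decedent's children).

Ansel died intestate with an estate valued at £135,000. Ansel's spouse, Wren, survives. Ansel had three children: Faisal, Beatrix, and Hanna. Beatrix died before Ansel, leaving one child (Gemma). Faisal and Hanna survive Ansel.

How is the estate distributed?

Wren: £54,000; Faisal: £27,000; Gemma: £27,000; Hanna: £27,000

Wren takes two-fifths of £135,000 = £54,000. The remaining £81,000 passes to the descendants.
The descendants' portion (£81,000) is divided into 3 shares of £27,000: Faisal and Hanna each take £27,000; Beatrix's £27,000 share passes to Beatrix's issue.
Beatrix's share (£27,000) passes entirely to Gemma.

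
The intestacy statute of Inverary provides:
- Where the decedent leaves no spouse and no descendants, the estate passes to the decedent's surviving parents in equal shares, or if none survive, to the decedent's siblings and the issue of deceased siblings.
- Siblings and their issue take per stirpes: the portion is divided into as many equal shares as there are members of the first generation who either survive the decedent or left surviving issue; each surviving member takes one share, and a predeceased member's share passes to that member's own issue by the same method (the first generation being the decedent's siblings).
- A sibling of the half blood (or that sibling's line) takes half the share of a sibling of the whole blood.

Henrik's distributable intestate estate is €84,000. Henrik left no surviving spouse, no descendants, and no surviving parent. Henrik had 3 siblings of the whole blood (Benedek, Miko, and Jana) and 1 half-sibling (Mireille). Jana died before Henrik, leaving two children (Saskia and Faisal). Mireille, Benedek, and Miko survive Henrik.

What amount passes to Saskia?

Saskia receives €12,000.

The entire €84,000 passes to the siblings and their issue.
Counting each half-blood sibling's line as half a unit, there are 7/2 units in €84,000, so one unit is €24,000. Whole-blood lines (Benedek, Miko, and Jana) take €24,000 each; half-blood lines (Mireille) take €12,000 each.
Jana's share (€24,000) is divided into 2 shares of €12,000: Saskia and Faisal each take €12,000.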